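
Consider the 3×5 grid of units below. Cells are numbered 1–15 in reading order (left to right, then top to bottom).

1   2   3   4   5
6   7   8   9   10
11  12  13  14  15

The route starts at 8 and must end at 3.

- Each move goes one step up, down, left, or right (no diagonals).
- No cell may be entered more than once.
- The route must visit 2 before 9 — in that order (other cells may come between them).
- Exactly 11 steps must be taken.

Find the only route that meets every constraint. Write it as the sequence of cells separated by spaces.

8 7 2 1 6 11 12 13 14 9 4 3

The waypoints must appear in the order 2, 9, with no cell reused.
Route from 8: left to 7, up to 2, left to 1, 2× down (reaching 11), 3× right (reaching 14), 2× up (reaching 4), left to 3 — 11 moves in all.
Check: order respected (2 at step 2, 9 at step 9); 11 moves as required.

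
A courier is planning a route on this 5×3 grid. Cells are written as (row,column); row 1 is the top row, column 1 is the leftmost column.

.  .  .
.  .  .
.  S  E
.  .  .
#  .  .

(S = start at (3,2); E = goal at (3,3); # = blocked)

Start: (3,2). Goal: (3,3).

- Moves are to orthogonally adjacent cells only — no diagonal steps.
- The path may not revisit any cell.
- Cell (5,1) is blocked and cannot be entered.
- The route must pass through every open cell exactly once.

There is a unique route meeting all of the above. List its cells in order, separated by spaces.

(3,2) (2,2) (2,3) (1,3) (1,2) (1,1) (2,1) (3,1) (4,1) (4,2) (5,2) (5,3) (4,3) (3,3)

Need to visit all 14 open cells exactly once, starting at (3,2) and ending at (3,3).
Cell (1,1) has only two open neighbours ((2,1) and (1,2)), so the path must pass straight through it: one of those is the cell it's entered from and the other is where it exits.
Route from (3,2): up 1 to (2,2), right 1 to (2,3), up 1 to (1,3), left 2 to (1,1), down 3 to (4,1), right 1 to (4,2), down 1 to (5,2), right 1 to (5,3), up 2 to (3,3) — 13 moves in all.
Check: all 14 open cells covered.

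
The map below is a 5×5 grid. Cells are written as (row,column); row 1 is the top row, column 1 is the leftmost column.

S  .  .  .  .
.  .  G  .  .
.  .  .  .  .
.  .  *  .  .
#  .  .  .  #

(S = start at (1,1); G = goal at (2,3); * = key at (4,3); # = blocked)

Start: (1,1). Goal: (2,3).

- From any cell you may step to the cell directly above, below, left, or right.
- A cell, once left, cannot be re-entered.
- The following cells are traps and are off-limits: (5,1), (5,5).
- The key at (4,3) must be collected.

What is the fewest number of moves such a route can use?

Any route passes through (4,3) somewhere between (1,1) and (2,3). Summing Manhattan distances along the two legs ((1,1) → (4,3) → (2,3)) gives a lower bound of 5 + 2 = 7 moves.
A route of 7 moves achieves this: (1,1) → (2,1) → (3,1) → (4,1) → (4,2) → (4,3) → (3,3) → (2,3).
Since 7 matches the lower bound, it is optimal.

7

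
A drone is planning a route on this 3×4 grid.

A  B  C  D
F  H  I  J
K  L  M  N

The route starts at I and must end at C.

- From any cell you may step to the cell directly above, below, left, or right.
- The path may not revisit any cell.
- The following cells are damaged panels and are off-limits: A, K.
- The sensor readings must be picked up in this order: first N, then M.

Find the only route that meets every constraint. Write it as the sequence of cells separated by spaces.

The waypoints must appear in the order N, M, with no cell reused.
Route from I: right to J, down to N, 2× left (reaching L), 2× up (reaching B), right to C — 7 moves in all.
Check: order respected (N at step 2, M at step 3).

I J N M L H B C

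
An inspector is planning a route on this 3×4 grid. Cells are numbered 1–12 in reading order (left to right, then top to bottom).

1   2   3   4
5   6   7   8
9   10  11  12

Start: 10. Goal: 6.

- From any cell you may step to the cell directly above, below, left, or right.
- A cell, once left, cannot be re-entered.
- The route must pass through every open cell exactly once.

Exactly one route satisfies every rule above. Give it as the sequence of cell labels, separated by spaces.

Need to visit all 12 open cells exactly once, starting at 10 and ending at 6.
Cell 9 has only two open neighbours (5 and 10), so the path must pass straight through it: one of those is the cell it's entered from and the other is where it exits.
Route from 10: left to 9, 2× up (reaching 1), 3× right (reaching 4), 2× down (reaching 12), left to 11, up to 7, left to 6 — 11 moves in all.
Check: all 12 open cells covered.

10 9 5 1 2 3 4 8 12 11 7 6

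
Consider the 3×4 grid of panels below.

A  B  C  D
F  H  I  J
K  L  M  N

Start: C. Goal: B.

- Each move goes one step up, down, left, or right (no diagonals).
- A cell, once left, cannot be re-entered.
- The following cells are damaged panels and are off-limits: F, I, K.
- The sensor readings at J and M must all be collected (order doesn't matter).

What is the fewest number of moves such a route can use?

7

Any route passes through J and M in some order between C and B. Summing Manhattan distances along each leg and taking the cheapest ordering (C → M → J → B) gives a lower bound of 2 + 2 + 3 = 7 moves.
A route of 7 moves achieves this: C → D → J → N → M → L → H → B.
Since 7 matches the lower bound, it is optimal.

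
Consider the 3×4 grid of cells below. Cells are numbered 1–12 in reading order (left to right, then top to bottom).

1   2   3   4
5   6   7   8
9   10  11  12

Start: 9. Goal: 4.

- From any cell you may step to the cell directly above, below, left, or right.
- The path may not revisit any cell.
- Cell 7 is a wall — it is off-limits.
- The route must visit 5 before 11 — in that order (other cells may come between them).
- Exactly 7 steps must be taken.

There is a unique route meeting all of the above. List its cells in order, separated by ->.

The waypoints must appear in the order 5, 11, with no cell reused.
Route from 9: up 1 to 5, right 1 to 6, down 1 to 10, right 2 to 12, up 2 to 4 — 7 moves in all.
Check: order respected (5 at step 1, 11 at step 4); 7 moves as required.

9 -> 5 -> 6 -> 10 -> 11 -> 12 -> 8 -> 4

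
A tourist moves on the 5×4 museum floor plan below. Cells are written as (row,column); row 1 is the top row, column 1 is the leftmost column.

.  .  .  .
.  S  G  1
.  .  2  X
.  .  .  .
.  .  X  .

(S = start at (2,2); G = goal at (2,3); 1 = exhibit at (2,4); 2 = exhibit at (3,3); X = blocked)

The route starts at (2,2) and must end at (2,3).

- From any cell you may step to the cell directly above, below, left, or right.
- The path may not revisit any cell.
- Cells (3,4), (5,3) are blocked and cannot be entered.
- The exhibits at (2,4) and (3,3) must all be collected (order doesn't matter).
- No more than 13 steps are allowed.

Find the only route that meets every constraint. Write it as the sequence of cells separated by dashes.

The budget equals the shortest possible length, so every move has to be on a shortest route through the required cells.
Route from (2,2): down 1 to (3,2), right 1 to (3,3), down 1 to (4,3), left 2 to (4,1), up 3 to (1,1), right 3 to (1,4), down 1 to (2,4), left 1 to (2,3) — 13 moves in all.
Check: all required cells visited; 13 ≤ 13 moves.

(2,2) - (3,2) - (3,3) - (4,3) - (4,2) - (4,1) - (3,1) - (2,1) - (1,1) - (1,2) - (1,3) - (1,4) - (2,4) - (2,3)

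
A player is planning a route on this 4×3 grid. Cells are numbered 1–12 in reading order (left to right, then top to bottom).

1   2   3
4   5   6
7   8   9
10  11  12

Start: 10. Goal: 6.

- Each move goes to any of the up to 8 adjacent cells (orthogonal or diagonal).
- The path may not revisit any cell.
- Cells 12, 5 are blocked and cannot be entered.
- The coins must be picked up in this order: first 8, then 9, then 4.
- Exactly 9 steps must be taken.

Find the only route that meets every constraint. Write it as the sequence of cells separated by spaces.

The waypoints must appear in the order 8, 9, 4, with no cell reused.
Route from 10: up-right to 8, right to 9, down-left to 11, up-left to 7, 2× up (reaching 1), 2× right (reaching 3), down to 6 — 9 moves in all.
Check: order respected (8 at step 1, 9 at step 2, 4 at step 5); 9 moves as required.

10 8 9 11 7 4 1 2 3 6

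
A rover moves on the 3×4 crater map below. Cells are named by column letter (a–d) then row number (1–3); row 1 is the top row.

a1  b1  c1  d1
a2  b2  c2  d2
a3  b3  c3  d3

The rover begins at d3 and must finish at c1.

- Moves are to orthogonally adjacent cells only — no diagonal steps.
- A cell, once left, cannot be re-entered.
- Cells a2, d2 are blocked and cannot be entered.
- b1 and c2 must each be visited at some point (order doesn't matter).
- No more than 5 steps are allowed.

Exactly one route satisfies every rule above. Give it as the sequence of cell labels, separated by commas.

The 5-move cap with required stops at b1, c2 leaves no slack for detours.
Route from d3: left to c3, up to c2, left to b2, up to b1, right to c1 — 5 moves in all.
Check: all required cells visited; 5 ≤ 5 moves.

d3, c3, c2, b2, b1, c1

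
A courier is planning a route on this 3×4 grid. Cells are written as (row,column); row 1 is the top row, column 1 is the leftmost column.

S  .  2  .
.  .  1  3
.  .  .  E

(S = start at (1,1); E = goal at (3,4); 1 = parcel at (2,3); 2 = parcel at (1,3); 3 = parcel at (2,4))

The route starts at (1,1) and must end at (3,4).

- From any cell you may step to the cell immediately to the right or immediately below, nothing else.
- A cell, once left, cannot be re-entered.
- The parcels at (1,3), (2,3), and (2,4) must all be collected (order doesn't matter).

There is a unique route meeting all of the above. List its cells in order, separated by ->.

Moves only go right or down, so the column and row indices never decrease.
Route from (1,1): 2× right (reaching (1,3)), down to (2,3), right to (2,4), down to (3,4) — 5 moves in all.
Check: all required cells visited.

(1,1) -> (1,2) -> (1,3) -> (2,3) -> (2,4) -> (3,4)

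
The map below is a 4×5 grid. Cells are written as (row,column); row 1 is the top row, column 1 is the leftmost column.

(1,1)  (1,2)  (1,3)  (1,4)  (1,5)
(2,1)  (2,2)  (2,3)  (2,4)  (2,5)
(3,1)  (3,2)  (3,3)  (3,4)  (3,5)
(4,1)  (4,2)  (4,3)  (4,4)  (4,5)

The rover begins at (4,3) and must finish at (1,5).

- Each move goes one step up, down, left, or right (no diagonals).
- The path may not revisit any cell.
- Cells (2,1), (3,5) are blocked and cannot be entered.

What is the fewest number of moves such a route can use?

The Manhattan distance from (4,3) to (1,5) is |4−1| + |3−5| = 5, so at least 5 moves are needed.
A route of 5 moves achieves this: (4,3) → (3,3) → (2,3) → (1,3) → (1,4) → (1,5).
Since 5 matches the lower bound, it is optimal.

5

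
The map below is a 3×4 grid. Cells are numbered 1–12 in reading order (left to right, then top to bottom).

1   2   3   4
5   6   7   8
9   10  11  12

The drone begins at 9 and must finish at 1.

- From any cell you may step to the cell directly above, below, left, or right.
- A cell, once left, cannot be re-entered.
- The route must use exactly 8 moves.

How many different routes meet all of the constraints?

Need simple routes of exactly 8 moves from 9 to 1 (Manhattan distance 2, so 3 moves are spent on a detour and 3 undoing it).
Branch systematically from the start, pruning whenever the remaining move budget drops below the Manhattan distance to 1 or differs from it in parity. Grouping the completions by first move — via 5: 2; via 10: 7 — and summing: 2 + 7 = 9.
That gives 9 routes.

9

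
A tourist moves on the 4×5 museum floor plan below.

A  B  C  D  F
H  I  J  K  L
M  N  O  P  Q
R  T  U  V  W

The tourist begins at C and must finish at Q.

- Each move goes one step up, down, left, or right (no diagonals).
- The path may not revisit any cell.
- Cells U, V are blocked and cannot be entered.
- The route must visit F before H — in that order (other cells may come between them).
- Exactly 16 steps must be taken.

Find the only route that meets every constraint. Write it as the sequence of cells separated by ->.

C -> D -> F -> L -> K -> J -> I -> B -> A -> H -> M -> R -> T -> N -> O -> P -> Q

The waypoints must appear in the order F, H, with no cell reused.
Route from C: right 2 to F, down 1 to L, left 3 to I, up 1 to B, left 1 to A, down 3 to R, right 1 to T, up 1 to N, right 3 to Q — 16 moves in all.
Check: order respected (F at step 2, H at step 9); 16 moves as required.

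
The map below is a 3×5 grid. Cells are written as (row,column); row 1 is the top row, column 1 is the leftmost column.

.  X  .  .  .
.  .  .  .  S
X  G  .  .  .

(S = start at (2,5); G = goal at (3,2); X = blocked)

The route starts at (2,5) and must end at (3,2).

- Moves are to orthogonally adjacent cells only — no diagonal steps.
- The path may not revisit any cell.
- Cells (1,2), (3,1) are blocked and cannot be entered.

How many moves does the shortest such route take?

4

The Manhattan distance from (2,5) to (3,2) is |2−3| + |5−2| = 4, so at least 4 moves are needed.
A route of 4 moves achieves this: (2,5) → (3,5) → (3,4) → (3,3) → (3,2).
Since 4 matches the lower bound, it is optimal.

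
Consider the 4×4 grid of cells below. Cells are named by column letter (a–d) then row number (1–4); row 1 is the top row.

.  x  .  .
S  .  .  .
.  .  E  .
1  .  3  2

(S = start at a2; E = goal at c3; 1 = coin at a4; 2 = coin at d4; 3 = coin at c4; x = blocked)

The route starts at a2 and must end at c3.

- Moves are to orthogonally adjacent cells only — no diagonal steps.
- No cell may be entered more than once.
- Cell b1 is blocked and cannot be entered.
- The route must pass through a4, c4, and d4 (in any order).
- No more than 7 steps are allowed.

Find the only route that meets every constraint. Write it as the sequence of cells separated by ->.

The budget equals the shortest possible length, so every move has to be on a shortest route through the required cells.
Route from a2: 2× down (reaching a4), 3× right (reaching d4), up to d3, left to c3 — 7 moves in all.
Check: all required cells visited; 7 ≤ 7 moves.

a2 -> a3 -> a4 -> b4 -> c4 -> d4 -> d3 -> c3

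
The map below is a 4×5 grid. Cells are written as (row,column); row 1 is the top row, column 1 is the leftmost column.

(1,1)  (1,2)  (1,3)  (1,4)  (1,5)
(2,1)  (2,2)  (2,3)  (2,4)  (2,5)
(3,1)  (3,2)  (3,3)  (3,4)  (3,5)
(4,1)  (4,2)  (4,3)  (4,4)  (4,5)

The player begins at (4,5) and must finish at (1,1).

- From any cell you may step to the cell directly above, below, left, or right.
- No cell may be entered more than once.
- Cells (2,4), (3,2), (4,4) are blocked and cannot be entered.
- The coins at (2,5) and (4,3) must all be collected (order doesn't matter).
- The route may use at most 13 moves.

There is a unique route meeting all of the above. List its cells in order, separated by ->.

(4,5) -> (3,5) -> (2,5) -> (1,5) -> (1,4) -> (1,3) -> (2,3) -> (3,3) -> (4,3) -> (4,2) -> (4,1) -> (3,1) -> (2,1) -> (1,1)

The 13-move cap with required stops at (2,5), (4,3) leaves no slack for detours.
Route from (4,5): up 3 to (1,5), left 2 to (1,3), down 3 to (4,3), left 2 to (4,1), up 3 to (1,1) — 13 moves in all.
Check: all required cells visited; 13 ≤ 13 moves.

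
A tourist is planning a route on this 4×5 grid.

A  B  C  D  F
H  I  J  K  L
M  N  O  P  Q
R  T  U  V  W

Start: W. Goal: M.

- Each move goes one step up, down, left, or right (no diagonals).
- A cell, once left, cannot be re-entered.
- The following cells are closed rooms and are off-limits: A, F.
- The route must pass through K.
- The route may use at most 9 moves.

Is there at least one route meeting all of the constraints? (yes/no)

yes

One route that works: W → Q → L → K → P → O → N → M.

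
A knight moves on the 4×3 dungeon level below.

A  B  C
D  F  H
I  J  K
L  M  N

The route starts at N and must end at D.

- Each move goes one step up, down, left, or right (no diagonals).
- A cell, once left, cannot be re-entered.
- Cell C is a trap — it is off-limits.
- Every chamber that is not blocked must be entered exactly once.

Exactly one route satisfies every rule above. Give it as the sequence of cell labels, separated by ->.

Need to visit all 11 open cells exactly once, starting at N and ending at D.
Route from N: left 2 to L, up 1 to I, right 2 to K, up 1 to H, left 1 to F, up 1 to B, left 1 to A, down 1 to D — 10 moves in all.
Check: all 11 open cells covered.

N -> M -> L -> I -> J -> K -> H -> F -> B -> A -> D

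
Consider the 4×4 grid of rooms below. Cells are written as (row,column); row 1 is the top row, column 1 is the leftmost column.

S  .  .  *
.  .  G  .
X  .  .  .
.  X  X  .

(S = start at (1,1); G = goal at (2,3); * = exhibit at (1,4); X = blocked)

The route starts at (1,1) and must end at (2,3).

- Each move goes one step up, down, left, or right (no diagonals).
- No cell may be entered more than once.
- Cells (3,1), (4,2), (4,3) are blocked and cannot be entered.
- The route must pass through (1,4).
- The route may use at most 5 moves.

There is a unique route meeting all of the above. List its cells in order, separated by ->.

The 5-move cap with required stops at (1,4) leaves no slack for detours.
Route from (1,1): 3× right (reaching (1,4)), down to (2,4), left to (2,3) — 5 moves in all.
Check: all required cells visited; 5 ≤ 5 moves.

(1,1) -> (1,2) -> (1,3) -> (1,4) -> (2,4) -> (2,3)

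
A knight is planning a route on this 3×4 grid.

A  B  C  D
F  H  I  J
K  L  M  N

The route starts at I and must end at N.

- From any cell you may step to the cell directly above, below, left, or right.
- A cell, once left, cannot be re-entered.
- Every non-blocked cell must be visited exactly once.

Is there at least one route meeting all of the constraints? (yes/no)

no

Colour the cells like a checkerboard: each orthogonal step flips colour, so a Hamiltonian route alternates colours. Here there are 6 cells of one colour and 6 of the other, with start on the same colour as the goal — the counts and endpoints can't be arranged into an alternating sequence of length 12, so no Hamiltonian route exists.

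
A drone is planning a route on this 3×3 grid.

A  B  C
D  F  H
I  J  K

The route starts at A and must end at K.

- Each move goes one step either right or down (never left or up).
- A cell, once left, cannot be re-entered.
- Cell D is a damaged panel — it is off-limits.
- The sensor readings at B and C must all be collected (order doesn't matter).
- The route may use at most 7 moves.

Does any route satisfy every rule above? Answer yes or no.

One route that works: A → B → C → H → K.

yes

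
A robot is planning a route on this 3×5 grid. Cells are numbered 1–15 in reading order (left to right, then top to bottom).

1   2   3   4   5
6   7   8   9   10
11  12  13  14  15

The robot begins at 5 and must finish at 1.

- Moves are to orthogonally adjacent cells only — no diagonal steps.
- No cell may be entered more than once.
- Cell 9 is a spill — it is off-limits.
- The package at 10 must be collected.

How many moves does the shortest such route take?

Any route passes through 10 somewhere between 5 and 1. Summing Manhattan distances along the two legs (5 → 10 → 1) gives a lower bound of 1 + 5 = 6 moves.
The shortest route satisfying every rule uses 8 moves: 5 → 10 → 15 → 14 → 13 → 8 → 3 → 2 → 1.
The no-revisit rule (legs can't share cells) pushes the minimum above the 6-move bound; an exhaustive check rules out every length from 6 to 7, leaving 8 as the minimum.

8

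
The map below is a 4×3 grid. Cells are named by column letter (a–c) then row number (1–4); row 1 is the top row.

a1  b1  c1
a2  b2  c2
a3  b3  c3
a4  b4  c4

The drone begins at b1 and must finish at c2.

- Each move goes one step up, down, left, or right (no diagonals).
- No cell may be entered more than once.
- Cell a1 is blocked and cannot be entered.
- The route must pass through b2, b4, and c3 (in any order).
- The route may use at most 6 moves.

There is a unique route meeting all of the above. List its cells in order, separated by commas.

b1, b2, b3, b4, c4, c3, c2

Any route must reach b2, b4, and c3 and still end at c2 within 6 moves, so the order of the required stops is forced.
Route from b1: down 3 to b4, right 1 to c4, up 2 to c2 — 6 moves in all.
Check: all required cells visited; 6 ≤ 6 moves.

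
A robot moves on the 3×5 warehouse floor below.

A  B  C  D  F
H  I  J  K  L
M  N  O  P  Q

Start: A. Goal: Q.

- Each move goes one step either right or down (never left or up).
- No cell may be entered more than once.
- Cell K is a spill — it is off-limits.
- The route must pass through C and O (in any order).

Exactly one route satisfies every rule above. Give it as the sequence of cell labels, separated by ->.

A -> B -> C -> J -> O -> P -> Q

Moves only go right or down, so the column and row indices never decrease.
Route from A: 2× right (reaching C), 2× down (reaching O), 2× right (reaching Q) — 6 moves in all.
Check: all required cells visited.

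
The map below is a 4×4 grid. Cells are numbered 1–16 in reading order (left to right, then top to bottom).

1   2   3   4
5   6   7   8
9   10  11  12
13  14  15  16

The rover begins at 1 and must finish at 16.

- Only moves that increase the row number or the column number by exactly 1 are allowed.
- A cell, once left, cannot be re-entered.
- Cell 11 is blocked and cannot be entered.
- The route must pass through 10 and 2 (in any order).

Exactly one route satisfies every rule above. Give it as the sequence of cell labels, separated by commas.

1, 2, 6, 10, 14, 15, 16

Moves only go right or down, so the column and row indices never decrease.
Route from 1: right 1 to 2, down 3 to 14, right 2 to 16 — 6 moves in all.
Check: all required cells visited.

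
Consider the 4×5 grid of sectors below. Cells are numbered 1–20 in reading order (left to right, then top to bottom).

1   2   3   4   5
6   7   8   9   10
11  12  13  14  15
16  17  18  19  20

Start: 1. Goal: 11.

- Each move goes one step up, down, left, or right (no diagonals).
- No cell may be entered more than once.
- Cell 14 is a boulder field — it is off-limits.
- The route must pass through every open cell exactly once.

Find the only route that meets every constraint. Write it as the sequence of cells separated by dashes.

1 - 6 - 7 - 2 - 3 - 8 - 9 - 4 - 5 - 10 - 15 - 20 - 19 - 18 - 13 - 12 - 17 - 16 - 11

Need to visit all 19 open cells exactly once, starting at 1 and ending at 11.
Route from 1: down to 6, right to 7, up to 2, right to 3, down to 8, right to 9, up to 4, right to 5, 3× down (reaching 20), 2× left (reaching 18), up to 13, left to 12, down to 17, left to 16, up to 11 — 18 moves in all.
Check: all 19 open cells covered.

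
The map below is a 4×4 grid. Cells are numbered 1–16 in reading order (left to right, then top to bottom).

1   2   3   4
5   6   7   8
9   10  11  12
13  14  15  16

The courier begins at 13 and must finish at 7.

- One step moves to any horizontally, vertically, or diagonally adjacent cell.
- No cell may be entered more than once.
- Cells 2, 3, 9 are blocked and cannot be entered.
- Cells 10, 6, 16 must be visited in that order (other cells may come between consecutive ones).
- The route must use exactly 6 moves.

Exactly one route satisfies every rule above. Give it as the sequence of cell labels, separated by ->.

13 -> 10 -> 6 -> 11 -> 16 -> 12 -> 7

The waypoints must appear in the order 10, 6, 16, with no cell reused.
Route from 13: up-right to 10, up to 6, 2× down-right (reaching 16), up to 12, up-left to 7 — 6 moves in all.
Check: order respected (10 at step 1, 6 at step 2, 16 at step 4); 6 moves as required.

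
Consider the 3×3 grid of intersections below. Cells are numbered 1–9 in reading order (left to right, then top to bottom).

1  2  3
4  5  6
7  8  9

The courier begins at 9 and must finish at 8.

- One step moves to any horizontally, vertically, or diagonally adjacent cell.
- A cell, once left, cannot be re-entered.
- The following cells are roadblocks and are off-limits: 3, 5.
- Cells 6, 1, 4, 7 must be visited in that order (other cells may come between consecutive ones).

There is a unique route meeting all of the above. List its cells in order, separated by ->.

The waypoints must appear in the order 6, 1, 4, 7, with no cell reused.
Route from 9: up 1 to 6, up-left 1 to 2, left 1 to 1, down 2 to 7, right 1 to 8 — 6 moves in all.
Check: order respected (6 at step 1, 1 at step 3, 4 at step 4, 7 at step 5).

9 -> 6 -> 2 -> 1 -> 4 -> 7 -> 8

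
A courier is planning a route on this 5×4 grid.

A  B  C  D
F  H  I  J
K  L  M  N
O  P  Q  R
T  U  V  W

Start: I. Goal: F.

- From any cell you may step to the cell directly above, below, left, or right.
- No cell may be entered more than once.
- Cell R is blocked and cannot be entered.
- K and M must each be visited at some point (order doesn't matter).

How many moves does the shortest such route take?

4

Any route passes through K and M in some order between I and F. Summing Manhattan distances along each leg and taking the cheapest ordering (I → M → K → F) gives a lower bound of 1 + 2 + 1 = 4 moves.
A route of 4 moves achieves this: I → M → L → K → F.
Since 4 matches the lower bound, it is optimal.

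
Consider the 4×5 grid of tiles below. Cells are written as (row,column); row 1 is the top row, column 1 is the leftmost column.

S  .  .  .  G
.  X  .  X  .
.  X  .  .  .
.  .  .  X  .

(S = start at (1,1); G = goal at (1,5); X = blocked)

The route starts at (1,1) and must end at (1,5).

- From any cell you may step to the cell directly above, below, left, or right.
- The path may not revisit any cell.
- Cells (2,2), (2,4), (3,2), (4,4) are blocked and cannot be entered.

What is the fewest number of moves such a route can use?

4

The Manhattan distance from (1,1) to (1,5) is |1−1| + |1−5| = 4, so at least 4 moves are needed.
A route of 4 moves achieves this: (1,1) → (1,2) → (1,3) → (1,4) → (1,5).
Since 4 matches the lower bound, it is optimal.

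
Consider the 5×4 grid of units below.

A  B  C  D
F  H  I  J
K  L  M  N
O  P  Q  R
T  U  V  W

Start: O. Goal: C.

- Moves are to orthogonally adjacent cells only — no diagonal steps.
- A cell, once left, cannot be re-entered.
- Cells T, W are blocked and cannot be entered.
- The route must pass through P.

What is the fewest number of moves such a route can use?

Any route passes through P somewhere between O and C. Summing Manhattan distances along the two legs (O → P → C) gives a lower bound of 1 + 4 = 5 moves.
A route of 5 moves achieves this: O → P → L → H → B → C.
Since 5 matches the lower bound, it is optimal.

5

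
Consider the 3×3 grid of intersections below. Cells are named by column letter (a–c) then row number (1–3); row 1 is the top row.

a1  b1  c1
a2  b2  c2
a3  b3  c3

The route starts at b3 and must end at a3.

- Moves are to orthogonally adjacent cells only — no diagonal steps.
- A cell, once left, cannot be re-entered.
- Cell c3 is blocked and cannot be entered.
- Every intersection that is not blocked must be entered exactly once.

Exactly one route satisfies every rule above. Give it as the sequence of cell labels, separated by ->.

b3 -> b2 -> c2 -> c1 -> b1 -> a1 -> a2 -> a3

Need to visit all 8 open cells exactly once, starting at b3 and ending at a3.
Route from b3: up 1 to b2, right 1 to c2, up 1 to c1, left 2 to a1, down 2 to a3 — 7 moves in all.
Check: all 8 open cells covered.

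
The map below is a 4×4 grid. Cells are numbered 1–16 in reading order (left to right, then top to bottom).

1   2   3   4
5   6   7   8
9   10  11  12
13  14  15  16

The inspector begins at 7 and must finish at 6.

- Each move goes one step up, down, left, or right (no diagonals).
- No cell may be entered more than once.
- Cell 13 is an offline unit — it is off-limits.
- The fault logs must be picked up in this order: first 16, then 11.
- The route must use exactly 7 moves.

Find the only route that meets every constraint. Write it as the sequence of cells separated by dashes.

7 - 8 - 12 - 16 - 15 - 11 - 10 - 6

The waypoints must appear in the order 16, 11, with no cell reused.
Route from 7: right to 8, 2× down (reaching 16), left to 15, up to 11, left to 10, up to 6 — 7 moves in all.
Check: order respected (16 at step 3, 11 at step 5); 7 moves as required.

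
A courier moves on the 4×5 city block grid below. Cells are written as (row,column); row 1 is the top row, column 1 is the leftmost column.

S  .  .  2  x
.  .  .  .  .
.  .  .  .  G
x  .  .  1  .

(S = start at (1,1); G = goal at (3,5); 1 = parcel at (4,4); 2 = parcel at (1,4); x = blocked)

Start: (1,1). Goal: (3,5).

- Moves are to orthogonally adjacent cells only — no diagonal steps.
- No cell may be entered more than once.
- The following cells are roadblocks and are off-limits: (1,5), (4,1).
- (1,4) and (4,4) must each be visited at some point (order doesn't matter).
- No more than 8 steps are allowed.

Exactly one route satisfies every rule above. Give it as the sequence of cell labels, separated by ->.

The 8-move cap with required stops at (1,4), (4,4) leaves no slack for detours.
Route from (1,1): right 3 to (1,4), down 3 to (4,4), right 1 to (4,5), up 1 to (3,5) — 8 moves in all.
Check: all required cells visited; 8 ≤ 8 moves.

(1,1) -> (1,2) -> (1,3) -> (1,4) -> (2,4) -> (3,4) -> (4,4) -> (4,5) -> (3,5)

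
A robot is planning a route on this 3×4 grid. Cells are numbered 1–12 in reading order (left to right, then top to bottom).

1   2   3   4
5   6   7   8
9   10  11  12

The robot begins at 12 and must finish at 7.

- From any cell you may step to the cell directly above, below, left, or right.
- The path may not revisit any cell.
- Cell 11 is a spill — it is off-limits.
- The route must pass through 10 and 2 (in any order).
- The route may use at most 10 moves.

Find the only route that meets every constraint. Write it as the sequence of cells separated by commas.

The 10-move cap with required stops at 10, 2 leaves no slack for detours.
Route from 12: up 2 to 4, left 3 to 1, down 2 to 9, right 1 to 10, up 1 to 6, right 1 to 7 — 10 moves in all.
Check: all required cells visited; 10 ≤ 10 moves.

12, 8, 4, 3, 2, 1, 5, 9, 10, 6, 7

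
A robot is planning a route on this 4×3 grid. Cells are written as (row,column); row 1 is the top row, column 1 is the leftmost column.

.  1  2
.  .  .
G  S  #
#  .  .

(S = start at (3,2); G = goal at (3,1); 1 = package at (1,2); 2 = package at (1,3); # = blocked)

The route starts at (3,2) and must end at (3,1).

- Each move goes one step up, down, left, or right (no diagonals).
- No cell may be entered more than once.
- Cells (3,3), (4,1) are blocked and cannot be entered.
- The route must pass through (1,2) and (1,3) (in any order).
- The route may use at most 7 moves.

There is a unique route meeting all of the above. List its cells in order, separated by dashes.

(3,2) - (2,2) - (2,3) - (1,3) - (1,2) - (1,1) - (2,1) - (3,1)

Any route must reach (1,2) and (1,3) and still end at (3,1) within 7 moves, so the order of the required stops is forced.
Route from (3,2): up to (2,2), right to (2,3), up to (1,3), 2× left (reaching (1,1)), 2× down (reaching (3,1)) — 7 moves in all.
Check: all required cells visited; 7 ≤ 7 moves.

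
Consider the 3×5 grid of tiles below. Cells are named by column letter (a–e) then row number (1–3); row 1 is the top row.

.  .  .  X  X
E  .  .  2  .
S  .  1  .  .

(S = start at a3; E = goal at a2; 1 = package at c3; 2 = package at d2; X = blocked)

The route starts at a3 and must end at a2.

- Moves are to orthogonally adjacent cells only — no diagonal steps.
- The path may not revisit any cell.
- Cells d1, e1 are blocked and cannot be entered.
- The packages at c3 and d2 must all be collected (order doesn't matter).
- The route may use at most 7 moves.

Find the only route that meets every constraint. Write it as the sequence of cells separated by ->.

a3 -> b3 -> c3 -> d3 -> d2 -> c2 -> b2 -> a2

Any route must reach c3 and d2 and still end at a2 within 7 moves, so the order of the required stops is forced.
Route from a3: 3× right (reaching d3), up to d2, 3× left (reaching a2) — 7 moves in all.
Check: all required cells visited; 7 ≤ 7 moves.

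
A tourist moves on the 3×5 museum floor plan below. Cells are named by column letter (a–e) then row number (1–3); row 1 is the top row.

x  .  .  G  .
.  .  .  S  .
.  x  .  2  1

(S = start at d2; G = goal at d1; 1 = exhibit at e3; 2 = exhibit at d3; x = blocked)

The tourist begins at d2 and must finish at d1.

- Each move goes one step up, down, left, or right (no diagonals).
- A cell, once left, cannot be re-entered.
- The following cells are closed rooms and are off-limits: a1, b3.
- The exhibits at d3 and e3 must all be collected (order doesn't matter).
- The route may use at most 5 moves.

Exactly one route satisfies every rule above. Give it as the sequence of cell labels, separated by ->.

d2 -> d3 -> e3 -> e2 -> e1 -> d1

The 5-move cap with required stops at d3, e3 leaves no slack for detours.
Route from d2: down 1 to d3, right 1 to e3, up 2 to e1, left 1 to d1 — 5 moves in all.
Check: all required cells visited; 5 ≤ 5 moves.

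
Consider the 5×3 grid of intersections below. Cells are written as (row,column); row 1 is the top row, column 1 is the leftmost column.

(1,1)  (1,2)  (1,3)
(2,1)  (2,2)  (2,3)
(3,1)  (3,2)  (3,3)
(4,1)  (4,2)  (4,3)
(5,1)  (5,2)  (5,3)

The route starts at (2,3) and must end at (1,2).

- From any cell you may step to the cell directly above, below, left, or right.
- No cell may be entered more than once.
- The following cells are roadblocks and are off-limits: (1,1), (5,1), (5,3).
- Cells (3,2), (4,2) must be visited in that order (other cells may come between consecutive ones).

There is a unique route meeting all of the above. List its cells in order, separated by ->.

(2,3) -> (3,3) -> (3,2) -> (4,2) -> (4,1) -> (3,1) -> (2,1) -> (2,2) -> (1,2)

The waypoints must appear in the order (3,2), (4,2), with no cell reused.
Route from (2,3): down 1 to (3,3), left 1 to (3,2), down 1 to (4,2), left 1 to (4,1), up 2 to (2,1), right 1 to (2,2), up 1 to (1,2) — 8 moves in all.
Check: order respected ((3,2) at step 2, (4,2) at step 3).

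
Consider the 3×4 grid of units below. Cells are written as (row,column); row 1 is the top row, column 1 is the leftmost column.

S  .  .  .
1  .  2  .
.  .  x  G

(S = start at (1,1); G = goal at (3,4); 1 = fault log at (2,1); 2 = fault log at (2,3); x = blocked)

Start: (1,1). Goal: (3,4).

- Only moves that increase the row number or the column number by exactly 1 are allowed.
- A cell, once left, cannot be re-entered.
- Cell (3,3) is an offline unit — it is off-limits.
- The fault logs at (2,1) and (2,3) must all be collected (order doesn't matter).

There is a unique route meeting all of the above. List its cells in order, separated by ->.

(1,1) -> (2,1) -> (2,2) -> (2,3) -> (2,4) -> (3,4)

Moves only go right or down, so the column and row indices never decrease.
Route from (1,1): down 1 to (2,1), right 3 to (2,4), down 1 to (3,4) — 5 moves in all.
Check: all required cells visited.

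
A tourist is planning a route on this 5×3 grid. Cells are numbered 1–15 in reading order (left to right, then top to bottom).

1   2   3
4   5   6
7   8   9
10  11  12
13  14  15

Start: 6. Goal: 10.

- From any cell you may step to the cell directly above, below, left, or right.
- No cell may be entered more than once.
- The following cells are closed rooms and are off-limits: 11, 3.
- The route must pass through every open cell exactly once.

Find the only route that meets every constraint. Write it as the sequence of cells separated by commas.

Need to visit all 13 open cells exactly once, starting at 6 and ending at 10.
Route from 6: left to 5, up to 2, left to 1, 2× down (reaching 7), 2× right (reaching 9), 2× down (reaching 15), 2× left (reaching 13), up to 10 — 12 moves in all.
Check: all 13 open cells covered.

6, 5, 2, 1, 4, 7, 8, 9, 12, 15, 14, 13, 10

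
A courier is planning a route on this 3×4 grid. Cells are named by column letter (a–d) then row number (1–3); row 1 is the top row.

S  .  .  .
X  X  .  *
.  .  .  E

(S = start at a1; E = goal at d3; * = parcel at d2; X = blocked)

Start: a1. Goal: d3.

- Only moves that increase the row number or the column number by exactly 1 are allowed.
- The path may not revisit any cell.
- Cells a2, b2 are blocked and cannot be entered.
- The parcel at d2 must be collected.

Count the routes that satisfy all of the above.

A right/down-only route from a1 to d3 makes exactly 2 down-moves and 3 right-moves in some order.
With no other constraints that would be C(5,2) = 10 routes.
Split at d2 and multiply the segment counts (each segment already excludes blocked cells): a1→d2: 2; d2→d3: 1; product = 2.
That gives 2 routes.

2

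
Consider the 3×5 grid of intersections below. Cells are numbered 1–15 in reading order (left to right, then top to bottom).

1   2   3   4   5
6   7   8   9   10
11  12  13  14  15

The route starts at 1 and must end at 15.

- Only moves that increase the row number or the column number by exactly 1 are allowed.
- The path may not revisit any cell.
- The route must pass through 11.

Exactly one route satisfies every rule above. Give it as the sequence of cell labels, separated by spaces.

1 6 11 12 13 14 15

Moves only go right or down, so the column and row indices never decrease.
Route from 1: down 2 to 11, right 4 to 15 — 6 moves in all.
Check: all required cells visited.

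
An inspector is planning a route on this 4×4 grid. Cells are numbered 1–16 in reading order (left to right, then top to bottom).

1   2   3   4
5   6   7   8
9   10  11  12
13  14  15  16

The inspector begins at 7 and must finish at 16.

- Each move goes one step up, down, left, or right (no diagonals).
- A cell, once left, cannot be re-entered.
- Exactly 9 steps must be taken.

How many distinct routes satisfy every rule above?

31

Need simple routes of exactly 9 moves from 7 to 16 (Manhattan distance 3, so 3 moves are spent on a detour and 3 undoing it).
Branch systematically from the start, pruning whenever the remaining move budget drops below the Manhattan distance to 16 or differs from it in parity. Grouping the completions by first move — via 3: 14; via 11: 2; via 6: 11; via 8: 4 — and summing: 14 + 2 + 11 + 4 = 31.
That gives 31 routes.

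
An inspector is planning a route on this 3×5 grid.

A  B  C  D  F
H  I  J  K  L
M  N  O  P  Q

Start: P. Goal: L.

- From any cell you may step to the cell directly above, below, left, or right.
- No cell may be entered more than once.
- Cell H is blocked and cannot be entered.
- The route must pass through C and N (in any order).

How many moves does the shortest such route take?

Any route passes through C and N in some order between P and L. Summing Manhattan distances along each leg and taking the cheapest ordering (P → N → C → L) gives a lower bound of 2 + 3 + 3 = 8 moves.
A route of 8 moves achieves this: P → O → N → I → B → C → J → K → L.
Since 8 matches the lower bound, it is optimal.

8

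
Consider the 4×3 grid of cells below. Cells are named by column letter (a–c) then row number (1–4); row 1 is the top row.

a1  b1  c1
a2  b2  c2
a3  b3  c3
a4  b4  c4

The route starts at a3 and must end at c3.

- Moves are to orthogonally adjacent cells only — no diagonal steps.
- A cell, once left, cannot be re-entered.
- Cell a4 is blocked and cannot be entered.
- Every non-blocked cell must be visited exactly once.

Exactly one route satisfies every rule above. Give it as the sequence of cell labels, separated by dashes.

a3 - a2 - a1 - b1 - c1 - c2 - b2 - b3 - b4 - c4 - c3

Need to visit all 11 open cells exactly once, starting at a3 and ending at c3.
Route from a3: 2× up (reaching a1), 2× right (reaching c1), down to c2, left to b2, 2× down (reaching b4), right to c4, up to c3 — 10 moves in all.
Check: all 11 open cells covered.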